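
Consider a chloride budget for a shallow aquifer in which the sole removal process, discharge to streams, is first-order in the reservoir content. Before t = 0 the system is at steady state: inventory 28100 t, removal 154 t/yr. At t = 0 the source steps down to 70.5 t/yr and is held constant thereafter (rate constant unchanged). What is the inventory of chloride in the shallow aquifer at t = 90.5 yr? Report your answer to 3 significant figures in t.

τ = M₀/F₀ = 28100/154 = 182.5 yr; rate constant k = 1/τ.
New steady state M_∞ = F₁/k = F₁·τ = 70.5 × 182.5 = 12864 t.
M(t) = M_∞ + (M₀ − M_∞)·e^(−t/τ); t/τ = 90.5/182.5 = 0.4960, so e^(−t/τ) = 0.6090.
M(t) = 12864 + 15240 × 0.6090 = 22142 t.

22100 t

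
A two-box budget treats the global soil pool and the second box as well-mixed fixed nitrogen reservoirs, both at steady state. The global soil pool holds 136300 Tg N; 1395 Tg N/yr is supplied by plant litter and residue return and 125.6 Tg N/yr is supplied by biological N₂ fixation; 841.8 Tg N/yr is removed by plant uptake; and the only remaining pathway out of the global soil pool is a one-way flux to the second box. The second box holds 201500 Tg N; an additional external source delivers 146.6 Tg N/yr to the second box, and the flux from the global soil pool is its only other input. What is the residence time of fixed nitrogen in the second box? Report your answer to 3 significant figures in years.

Balance the global soil pool: ΣF_in = 1395 + 125.6 = 1520.6 Tg N/yr.
Flux to the second box = ΣF_in − (841.8) = 678.80 Tg N/yr.
Total input to the second box = 678.80 + 146.6 = 825.40 Tg N/yr; at steady state this equals its total output.
τ = M / F = 201500 / 825.40 = 244.1 yr.

244 yr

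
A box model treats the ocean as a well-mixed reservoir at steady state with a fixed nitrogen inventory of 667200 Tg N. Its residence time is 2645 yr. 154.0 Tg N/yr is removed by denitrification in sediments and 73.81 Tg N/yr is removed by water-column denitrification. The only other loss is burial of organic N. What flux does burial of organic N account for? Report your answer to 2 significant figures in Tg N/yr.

24 Tg N/yr

Total removal F = M/τ = 667200 / 2645 = 252.2 Tg N/yr.
Burial of organic N = F − (154.0 + 73.81) = 252.2 − 227.8 = 24.44 Tg N/yr.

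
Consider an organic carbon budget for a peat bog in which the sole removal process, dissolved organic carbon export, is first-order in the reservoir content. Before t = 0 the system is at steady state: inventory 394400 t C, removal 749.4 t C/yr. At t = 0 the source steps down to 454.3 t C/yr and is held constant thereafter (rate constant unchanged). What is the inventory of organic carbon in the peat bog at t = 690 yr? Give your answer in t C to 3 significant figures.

The sink rate constant is k = F₀/M₀ = 749.4/394400 = 0.001900 yr⁻¹.
Solving dM/dt = F₁ − kM with M(0) = M₀ gives M(t) = F₁/k + (M₀ − F₁/k)·e^(−kt).
F₁/k = 454.3/0.001900 = 239090 t C; kt = 0.001900 × 690 = 1.311, e^(−kt) = 0.2695.
M(690) = 239090 + (394400 − 239090) × 0.2695 = 239090 + 41860 = 280950 t C.

281000 t C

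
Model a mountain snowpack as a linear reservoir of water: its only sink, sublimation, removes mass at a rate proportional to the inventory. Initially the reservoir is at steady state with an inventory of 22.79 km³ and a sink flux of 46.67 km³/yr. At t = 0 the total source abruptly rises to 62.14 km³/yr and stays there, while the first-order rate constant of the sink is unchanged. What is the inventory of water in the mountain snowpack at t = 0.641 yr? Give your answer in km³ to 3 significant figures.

τ = M₀/F₀ = 22.79/46.67 = 0.4883 yr; rate constant k = 1/τ.
New steady state M_∞ = F₁/k = F₁·τ = 62.14 × 0.4883 = 30.344 km³.
M(t) = M_∞ + (M₀ − M_∞)·e^(−t/τ); t/τ = 0.641/0.4883 = 1.313, so e^(−t/τ) = 0.2691.
M(t) = 30.344 − 7.554 × 0.2691 = 28.311 km³.

28.3 km³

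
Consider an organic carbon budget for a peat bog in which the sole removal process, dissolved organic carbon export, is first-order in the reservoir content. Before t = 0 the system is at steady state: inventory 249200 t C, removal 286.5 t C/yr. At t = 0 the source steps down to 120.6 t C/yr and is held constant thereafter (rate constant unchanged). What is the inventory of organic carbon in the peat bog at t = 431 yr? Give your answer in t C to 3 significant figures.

193000 t C

τ = M₀/F₀ = 249200/286.5 = 869.8 yr; rate constant k = 1/τ.
New steady state M_∞ = F₁/k = F₁·τ = 120.6 × 869.8 = 104900 t C.
M(t) = M_∞ + (M₀ − M_∞)·e^(−t/τ); t/τ = 431/869.8 = 0.4955, so e^(−t/τ) = 0.6093.
M(t) = 104900 + 144300 × 0.6093 = 192820 t C.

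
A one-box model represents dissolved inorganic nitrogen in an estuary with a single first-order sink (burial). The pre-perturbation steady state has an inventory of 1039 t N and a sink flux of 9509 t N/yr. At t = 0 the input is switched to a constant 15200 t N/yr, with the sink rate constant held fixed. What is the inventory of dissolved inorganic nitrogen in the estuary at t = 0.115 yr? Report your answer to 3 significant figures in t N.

1440 t N

τ = M₀/F₀ = 1039/9509 = 0.1093 yr; rate constant k = 1/τ.
New steady state M_∞ = F₁/k = F₁·τ = 15200 × 0.1093 = 1660.8 t N.
M(t) = M_∞ + (M₀ − M_∞)·e^(−t/τ); t/τ = 0.115/0.1093 = 1.052, so e^(−t/τ) = 0.3491.
M(t) = 1660.8 − 621.8 × 0.3491 = 1443.8 t N.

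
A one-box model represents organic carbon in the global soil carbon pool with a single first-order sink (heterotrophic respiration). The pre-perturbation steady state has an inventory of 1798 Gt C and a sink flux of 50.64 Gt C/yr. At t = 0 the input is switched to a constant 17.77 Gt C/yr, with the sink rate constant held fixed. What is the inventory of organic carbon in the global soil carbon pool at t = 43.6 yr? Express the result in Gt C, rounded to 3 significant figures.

973 Gt C

τ = M₀/F₀ = 1798/50.64 = 35.51 yr; rate constant k = 1/τ.
New steady state M_∞ = F₁/k = F₁·τ = 17.77 × 35.51 = 630.93 Gt C.
M(t) = M_∞ + (M₀ − M_∞)·e^(−t/τ); t/τ = 43.6/35.51 = 1.228, so e^(−t/τ) = 0.2929.
M(t) = 630.93 + 1167 × 0.2929 = 972.75 Gt C.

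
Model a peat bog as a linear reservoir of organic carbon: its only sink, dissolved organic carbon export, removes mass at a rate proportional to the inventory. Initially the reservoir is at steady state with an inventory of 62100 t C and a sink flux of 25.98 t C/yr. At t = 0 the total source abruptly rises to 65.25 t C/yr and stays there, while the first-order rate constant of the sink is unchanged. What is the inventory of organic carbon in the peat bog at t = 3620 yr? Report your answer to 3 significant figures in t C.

135000 t C

Residence time τ = M₀/F₀ = 2390 yr. The eventual steady state is M_∞ = M₀·(F₁/F₀) = 62100 × 65.25/25.98 = 155970 t C.
The anomaly ΔM(t) = M(t) − M_∞ decays as ΔM₀·e^(−t/τ) with ΔM₀ = 62100 − 155970 = −93870 t C.
At t = 3620 yr, e^(−t/τ) = e^(−1.514) = 0.2199, so ΔM = −20640 t C and M = 155970 − 20640 = 135320 t C.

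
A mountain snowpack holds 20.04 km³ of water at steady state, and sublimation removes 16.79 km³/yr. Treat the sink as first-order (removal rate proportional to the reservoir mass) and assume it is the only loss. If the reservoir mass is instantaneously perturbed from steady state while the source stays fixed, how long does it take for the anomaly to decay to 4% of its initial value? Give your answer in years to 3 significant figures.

3.84 yr

For a linear reservoir the anomaly decays as exp(−t/τ) with τ = M/F = 20.04/16.79 = 1.194 yr.
exp(−t/τ) = 0.04 ⇒ t = −τ ln(0.04) = 1.194 × 3.219 = 3.842 yr.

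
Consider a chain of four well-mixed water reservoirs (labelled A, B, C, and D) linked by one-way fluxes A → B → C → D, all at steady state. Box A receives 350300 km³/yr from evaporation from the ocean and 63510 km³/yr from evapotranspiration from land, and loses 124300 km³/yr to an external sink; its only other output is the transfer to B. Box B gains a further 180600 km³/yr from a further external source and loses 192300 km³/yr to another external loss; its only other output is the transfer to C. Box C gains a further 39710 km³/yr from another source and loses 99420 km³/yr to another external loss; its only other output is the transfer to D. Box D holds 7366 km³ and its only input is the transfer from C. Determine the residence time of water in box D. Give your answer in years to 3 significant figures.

0.0338 yr

Box A: F(A→B) = (350300 + 63510) − 124300 = 289510 km³/yr.
Box B: F(B→C) = (289510 + 180600) − 192300 = 277810 km³/yr.
Box C: F(C→D) = (277810 + 39710) − 99420 = 218100 km³/yr.
Box D throughput = its input = 218100 km³/yr; τ = 7366 / 218100 = 0.03377 yr.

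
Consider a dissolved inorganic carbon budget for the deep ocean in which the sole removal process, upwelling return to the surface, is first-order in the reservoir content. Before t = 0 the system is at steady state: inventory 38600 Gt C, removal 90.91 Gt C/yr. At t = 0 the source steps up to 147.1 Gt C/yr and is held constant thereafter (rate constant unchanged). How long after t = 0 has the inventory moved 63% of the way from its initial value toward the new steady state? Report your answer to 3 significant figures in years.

τ = M₀/F₀ = 38600/90.91 = 424.6 yr.
The remaining gap fraction is e^(−t/τ); 63% covered ⇒ e^(−t/τ) = 0.370.
t = −τ ln(0.370) = 424.6 × 0.9943 = 422.2 yr.

422 yr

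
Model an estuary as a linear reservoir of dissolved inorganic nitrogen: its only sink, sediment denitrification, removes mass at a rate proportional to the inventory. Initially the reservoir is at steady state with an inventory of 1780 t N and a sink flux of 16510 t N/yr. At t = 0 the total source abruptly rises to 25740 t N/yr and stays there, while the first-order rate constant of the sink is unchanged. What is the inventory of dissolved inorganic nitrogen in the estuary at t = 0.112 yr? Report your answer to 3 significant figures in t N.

Residence time τ = M₀/F₀ = 0.1078 yr. The eventual steady state is M_∞ = M₀·(F₁/F₀) = 1780 × 25740/16510 = 2775.1 t N.
The anomaly ΔM(t) = M(t) − M_∞ decays as ΔM₀·e^(−t/τ) with ΔM₀ = 1780 − 2775.1 = −995.1 t N.
At t = 0.112 yr, e^(−t/τ) = e^(−1.039) = 0.3539, so ΔM = −352.1 t N and M = 2775.1 − 352.1 = 2423.0 t N.

2420 t N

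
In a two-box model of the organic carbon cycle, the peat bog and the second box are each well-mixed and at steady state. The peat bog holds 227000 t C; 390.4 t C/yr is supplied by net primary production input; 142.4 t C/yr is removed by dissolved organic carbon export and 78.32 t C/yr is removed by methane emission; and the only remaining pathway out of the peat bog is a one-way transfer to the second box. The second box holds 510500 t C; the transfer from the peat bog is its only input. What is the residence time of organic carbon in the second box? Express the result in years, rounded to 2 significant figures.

Balance the peat bog: ΣF_in = 390.40 t C/yr.
Transfer to the second box = ΣF_in − (142.4 + 78.32) = 169.68 t C/yr.
At steady state the output of the second box equals its input, 169.68 t C/yr.
τ = M / F = 510500 / 169.68 = 3009 yr.

3000 yr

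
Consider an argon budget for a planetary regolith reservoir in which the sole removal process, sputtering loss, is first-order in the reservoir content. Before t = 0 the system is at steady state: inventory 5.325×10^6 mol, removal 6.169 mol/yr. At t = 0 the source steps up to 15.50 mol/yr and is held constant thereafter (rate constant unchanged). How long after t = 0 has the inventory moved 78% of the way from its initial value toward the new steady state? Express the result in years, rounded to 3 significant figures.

τ = M₀/F₀ = 5.325×10^6/6.169 = 863200 yr.
The remaining gap fraction is e^(−t/τ); 78% covered ⇒ e^(−t/τ) = 0.220.
t = −τ ln(0.220) = 863200 × 1.514 = 1.307×10^6 yr.

1.31×10^6 yr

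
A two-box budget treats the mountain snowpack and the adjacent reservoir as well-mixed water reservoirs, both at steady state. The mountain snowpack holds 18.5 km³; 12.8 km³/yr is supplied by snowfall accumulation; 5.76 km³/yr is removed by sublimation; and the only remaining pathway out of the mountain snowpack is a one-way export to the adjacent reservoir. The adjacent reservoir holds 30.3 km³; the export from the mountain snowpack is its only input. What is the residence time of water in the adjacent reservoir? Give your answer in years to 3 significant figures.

Balance the mountain snowpack: ΣF_in = 12.800 km³/yr.
Export to the adjacent reservoir = ΣF_in − (5.76) = 7.0400 km³/yr.
At steady state the output of the adjacent reservoir equals its input, 7.0400 km³/yr.
τ = M / F = 30.3 / 7.0400 = 4.304 yr.

4.30 yr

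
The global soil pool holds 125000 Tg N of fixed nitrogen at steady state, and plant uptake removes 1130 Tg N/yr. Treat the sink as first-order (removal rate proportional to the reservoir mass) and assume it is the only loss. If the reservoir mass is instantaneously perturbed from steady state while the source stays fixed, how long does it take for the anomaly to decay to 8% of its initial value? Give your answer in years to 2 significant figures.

280 yr

For a linear reservoir the anomaly decays as exp(−t/τ) with τ = M/F = 125000/1130 = 110.6 yr.
exp(−t/τ) = 0.08 ⇒ t = −τ ln(0.08) = 110.6 × 2.526 = 279.4 yr.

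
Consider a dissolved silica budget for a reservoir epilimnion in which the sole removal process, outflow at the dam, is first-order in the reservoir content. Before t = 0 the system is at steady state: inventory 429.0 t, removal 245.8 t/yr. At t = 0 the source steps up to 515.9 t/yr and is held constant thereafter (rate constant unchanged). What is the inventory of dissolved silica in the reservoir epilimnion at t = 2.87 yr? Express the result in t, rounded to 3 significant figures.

809 t

The sink rate constant is k = F₀/M₀ = 245.8/429.0 = 0.5730 yr⁻¹.
Solving dM/dt = F₁ − kM with M(0) = M₀ gives M(t) = F₁/k + (M₀ − F₁/k)·e^(−kt).
F₁/k = 515.9/0.5730 = 900.41 t; kt = 0.5730 × 2.87 = 1.644, e^(−kt) = 0.1931.
M(2.87) = 900.41 + (429.0 − 900.41) × 0.1931 = 900.41 − 91.04 = 809.37 t.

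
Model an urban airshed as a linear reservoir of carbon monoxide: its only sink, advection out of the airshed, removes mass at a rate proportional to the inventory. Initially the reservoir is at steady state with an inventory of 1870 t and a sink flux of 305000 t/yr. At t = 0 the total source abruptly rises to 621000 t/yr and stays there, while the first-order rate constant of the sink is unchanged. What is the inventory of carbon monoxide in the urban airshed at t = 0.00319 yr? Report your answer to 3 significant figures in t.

τ = M₀/F₀ = 1870/305000 = 0.006131 yr; rate constant k = 1/τ.
New steady state M_∞ = F₁/k = F₁·τ = 621000 × 0.006131 = 3807.4 t.
M(t) = M_∞ + (M₀ − M_∞)·e^(−t/τ); t/τ = 0.00319/0.006131 = 0.5203, so e^(−t/τ) = 0.5943.
M(t) = 3807.4 − 1937 × 0.5943 = 2655.9 t.

2660 t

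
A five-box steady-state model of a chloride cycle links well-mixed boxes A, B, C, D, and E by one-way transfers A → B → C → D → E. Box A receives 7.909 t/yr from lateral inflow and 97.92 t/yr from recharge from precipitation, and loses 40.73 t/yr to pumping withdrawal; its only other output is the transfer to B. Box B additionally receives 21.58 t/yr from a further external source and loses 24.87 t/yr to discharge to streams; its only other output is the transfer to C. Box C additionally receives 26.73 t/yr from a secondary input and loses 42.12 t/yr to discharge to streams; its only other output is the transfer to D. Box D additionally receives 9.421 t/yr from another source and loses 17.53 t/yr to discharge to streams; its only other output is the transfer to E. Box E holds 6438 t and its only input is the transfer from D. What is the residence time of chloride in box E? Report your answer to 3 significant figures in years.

168 yr

Box A: F(A→B) = (7.909 + 97.92) − 40.73 = 65.099 t/yr.
Box B: F(B→C) = (65.099 + 21.58) − 24.87 = 61.809 t/yr.
Box C: F(C→D) = (61.809 + 26.73) − 42.12 = 46.419 t/yr.
Box D: F(D→E) = (46.419 + 9.421) − 17.53 = 38.310 t/yr.
Box E throughput = its input = 38.310 t/yr; τ = 6438 / 38.310 = 168.1 yr.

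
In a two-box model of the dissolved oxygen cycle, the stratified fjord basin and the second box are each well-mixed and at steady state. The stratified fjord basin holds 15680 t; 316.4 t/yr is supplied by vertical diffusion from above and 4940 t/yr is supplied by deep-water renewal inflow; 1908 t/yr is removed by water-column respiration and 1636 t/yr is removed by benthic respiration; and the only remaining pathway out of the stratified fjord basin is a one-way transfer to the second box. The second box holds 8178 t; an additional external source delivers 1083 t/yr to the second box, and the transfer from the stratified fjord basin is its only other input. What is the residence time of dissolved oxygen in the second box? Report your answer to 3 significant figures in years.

Balance the stratified fjord basin: ΣF_in = 316.4 + 4940 = 5256.4 t/yr.
Transfer to the second box = ΣF_in − (1908 + 1636) = 1712.4 t/yr.
Total input to the second box = 1712.4 + 1083 = 2795.4 t/yr; at steady state this equals its total output.
τ = M / F = 8178 / 2795.4 = 2.926 yr.

2.93 yr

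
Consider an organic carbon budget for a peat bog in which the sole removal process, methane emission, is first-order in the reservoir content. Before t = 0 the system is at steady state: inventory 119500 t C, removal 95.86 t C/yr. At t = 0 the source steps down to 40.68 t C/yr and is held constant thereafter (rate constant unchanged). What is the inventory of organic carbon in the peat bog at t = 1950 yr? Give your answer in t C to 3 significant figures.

The sink rate constant is k = F₀/M₀ = 95.86/119500 = 0.0008022 yr⁻¹.
Solving dM/dt = F₁ − kM with M(0) = M₀ gives M(t) = F₁/k + (M₀ − F₁/k)·e^(−kt).
F₁/k = 40.68/0.0008022 = 50712 t C; kt = 0.0008022 × 1950 = 1.564, e^(−kt) = 0.2092.
M(1950) = 50712 + (119500 − 50712) × 0.2092 = 50712 + 14390 = 65106 t C.

65100 t C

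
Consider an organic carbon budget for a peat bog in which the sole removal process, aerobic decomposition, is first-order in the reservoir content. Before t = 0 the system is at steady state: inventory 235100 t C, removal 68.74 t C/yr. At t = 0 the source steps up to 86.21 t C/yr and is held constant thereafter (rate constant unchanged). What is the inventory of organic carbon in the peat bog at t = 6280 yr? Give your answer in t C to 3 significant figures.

τ = M₀/F₀ = 235100/68.74 = 3420 yr; rate constant k = 1/τ.
New steady state M_∞ = F₁/k = F₁·τ = 86.21 × 3420 = 294850 t C.
M(t) = M_∞ + (M₀ − M_∞)·e^(−t/τ); t/τ = 6280/3420 = 1.836, so e^(−t/τ) = 0.1594.
M(t) = 294850 − 59750 × 0.1594 = 285320 t C.

285000 t C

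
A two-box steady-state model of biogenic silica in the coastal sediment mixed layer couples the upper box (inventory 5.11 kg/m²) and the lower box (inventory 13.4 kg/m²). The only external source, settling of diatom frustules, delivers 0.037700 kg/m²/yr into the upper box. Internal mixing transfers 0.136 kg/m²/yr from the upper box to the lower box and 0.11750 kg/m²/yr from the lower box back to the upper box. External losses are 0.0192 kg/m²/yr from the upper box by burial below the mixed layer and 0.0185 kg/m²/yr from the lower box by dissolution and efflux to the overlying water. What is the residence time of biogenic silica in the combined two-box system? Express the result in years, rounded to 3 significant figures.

491 yr

Residence time in the combined system uses the total inventory and the total *external* removal — internal exchanges between the two boxes cancel.
M_total = 5.11 + 13.4 = 18.510 kg/m².
ΣF_external_out = 0.0192 + 0.0185 = 0.037700 kg/m²/yr.
τ = M_total / ΣF_ext = 18.510 / 0.037700 = 491.0 yr.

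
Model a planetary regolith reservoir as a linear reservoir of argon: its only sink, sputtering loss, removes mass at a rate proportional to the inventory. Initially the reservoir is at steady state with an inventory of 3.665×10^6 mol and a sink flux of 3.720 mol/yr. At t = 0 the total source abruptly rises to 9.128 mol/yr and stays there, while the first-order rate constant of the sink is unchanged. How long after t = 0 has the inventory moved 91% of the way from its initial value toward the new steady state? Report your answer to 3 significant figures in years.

τ = M₀/F₀ = 3.665×10^6/3.720 = 985200 yr.
The remaining gap fraction is e^(−t/τ); 91% covered ⇒ e^(−t/τ) = 0.0900.
t = −τ ln(0.0900) = 985200 × 2.408 = 2.372×10^6 yr.

2.37×10^6 yr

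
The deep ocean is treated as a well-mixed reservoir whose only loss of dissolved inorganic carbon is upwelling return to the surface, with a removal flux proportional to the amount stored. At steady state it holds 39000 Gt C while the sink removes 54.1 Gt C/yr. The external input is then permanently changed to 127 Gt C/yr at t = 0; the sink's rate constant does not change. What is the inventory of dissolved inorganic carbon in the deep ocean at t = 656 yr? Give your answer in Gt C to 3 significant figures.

Residence time τ = M₀/F₀ = 720.9 yr. The eventual steady state is M_∞ = M₀·(F₁/F₀) = 39000 × 127/54.1 = 91553 Gt C.
The anomaly ΔM(t) = M(t) − M_∞ decays as ΔM₀·e^(−t/τ) with ΔM₀ = 39000 − 91553 = −52550 Gt C.
At t = 656 yr, e^(−t/τ) = e^(−0.9100) = 0.4025, so ΔM = −21150 Gt C and M = 91553 − 21150 = 70399 Gt C.

70400 Gt C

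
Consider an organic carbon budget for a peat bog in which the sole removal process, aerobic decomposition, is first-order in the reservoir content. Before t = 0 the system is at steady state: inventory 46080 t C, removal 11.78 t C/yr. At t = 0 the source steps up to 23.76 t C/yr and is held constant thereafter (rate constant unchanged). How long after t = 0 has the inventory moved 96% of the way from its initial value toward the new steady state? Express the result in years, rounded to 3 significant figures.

τ = M₀/F₀ = 46080/11.78 = 3912 yr.
The remaining gap fraction is e^(−t/τ); 96% covered ⇒ e^(−t/τ) = 0.0400.
t = −τ ln(0.0400) = 3912 × 3.219 = 12590 yr.

12600 yr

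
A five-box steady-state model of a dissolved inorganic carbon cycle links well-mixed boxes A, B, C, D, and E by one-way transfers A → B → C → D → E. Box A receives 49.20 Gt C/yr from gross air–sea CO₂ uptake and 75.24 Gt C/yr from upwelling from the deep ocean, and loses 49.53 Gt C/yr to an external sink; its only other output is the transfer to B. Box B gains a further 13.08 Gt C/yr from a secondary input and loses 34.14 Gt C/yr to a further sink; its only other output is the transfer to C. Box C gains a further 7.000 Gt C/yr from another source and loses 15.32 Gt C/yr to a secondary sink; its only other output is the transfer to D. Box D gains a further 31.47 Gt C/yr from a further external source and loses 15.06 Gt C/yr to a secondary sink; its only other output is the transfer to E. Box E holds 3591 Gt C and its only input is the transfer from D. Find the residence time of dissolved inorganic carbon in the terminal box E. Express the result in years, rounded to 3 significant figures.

Box A: F(A→B) = (49.20 + 75.24) − 49.53 = 74.910 Gt C/yr.
Box B: F(B→C) = (74.910 + 13.08) − 34.14 = 53.850 Gt C/yr.
Box C: F(C→D) = (53.850 + 7.000) − 15.32 = 45.530 Gt C/yr.
Box D: F(D→E) = (45.530 + 31.47) − 15.06 = 61.940 Gt C/yr.
Box E throughput = its input = 61.940 Gt C/yr; τ = 3591 / 61.940 = 57.98 yr.

58.0 yr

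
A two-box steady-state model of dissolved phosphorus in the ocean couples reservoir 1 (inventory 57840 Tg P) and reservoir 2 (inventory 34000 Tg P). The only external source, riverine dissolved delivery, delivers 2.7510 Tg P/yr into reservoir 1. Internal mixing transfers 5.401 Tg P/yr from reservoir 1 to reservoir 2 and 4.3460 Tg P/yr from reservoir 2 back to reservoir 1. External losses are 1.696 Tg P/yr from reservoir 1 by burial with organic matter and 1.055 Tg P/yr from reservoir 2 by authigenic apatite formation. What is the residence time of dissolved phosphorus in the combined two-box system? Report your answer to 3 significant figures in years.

33400 yr

Treat the two boxes together as one reservoir: the mixing fluxes between them are internal recycling, so τ = ΣM / Σ(external losses).
M_total = 57840 + 34000 = 91840 Tg P.
ΣF_external_out = 1.696 + 1.055 = 2.7510 Tg P/yr.
τ = M_total / ΣF_ext = 91840 / 2.7510 = 33380 yr.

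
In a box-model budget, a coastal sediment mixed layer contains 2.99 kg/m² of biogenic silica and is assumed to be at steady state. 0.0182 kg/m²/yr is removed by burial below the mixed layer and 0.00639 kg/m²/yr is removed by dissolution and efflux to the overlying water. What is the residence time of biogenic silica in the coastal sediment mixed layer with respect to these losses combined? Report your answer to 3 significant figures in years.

122 yr

Total removal = 0.01820 + 0.006390 = 0.024590 kg/m²/yr.
τ = M / ΣF_out = 2.99 / 0.024590 = 121.6 yr.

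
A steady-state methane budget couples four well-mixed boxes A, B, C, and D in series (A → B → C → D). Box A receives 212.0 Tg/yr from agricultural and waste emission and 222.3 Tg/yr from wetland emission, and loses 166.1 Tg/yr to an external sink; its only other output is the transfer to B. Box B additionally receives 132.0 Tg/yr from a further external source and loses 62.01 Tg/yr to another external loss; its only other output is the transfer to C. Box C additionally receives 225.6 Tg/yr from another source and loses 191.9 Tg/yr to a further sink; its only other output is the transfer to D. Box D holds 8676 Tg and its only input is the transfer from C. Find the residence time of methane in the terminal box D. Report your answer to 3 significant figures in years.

Box A: F(A→B) = (212.0 + 222.3) − 166.1 = 268.20 Tg/yr.
Box B: F(B→C) = (268.20 + 132.0) − 62.01 = 338.19 Tg/yr.
Box C: F(C→D) = (338.19 + 225.6) − 191.9 = 371.89 Tg/yr.
Box D throughput = its input = 371.89 Tg/yr; τ = 8676 / 371.89 = 23.33 yr.

23.3 yr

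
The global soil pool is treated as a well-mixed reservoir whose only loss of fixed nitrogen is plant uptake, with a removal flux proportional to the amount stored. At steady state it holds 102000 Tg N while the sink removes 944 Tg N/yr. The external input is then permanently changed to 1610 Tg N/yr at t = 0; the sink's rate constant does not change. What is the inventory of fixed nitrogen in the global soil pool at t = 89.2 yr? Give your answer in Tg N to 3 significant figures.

142000 Tg N

τ = M₀/F₀ = 102000/944 = 108.1 yr; rate constant k = 1/τ.
New steady state M_∞ = F₁/k = F₁·τ = 1610 × 108.1 = 173960 Tg N.
M(t) = M_∞ + (M₀ − M_∞)·e^(−t/τ); t/τ = 89.2/108.1 = 0.8255, so e^(−t/τ) = 0.4380.
M(t) = 173960 − 71960 × 0.4380 = 142440 Tg N.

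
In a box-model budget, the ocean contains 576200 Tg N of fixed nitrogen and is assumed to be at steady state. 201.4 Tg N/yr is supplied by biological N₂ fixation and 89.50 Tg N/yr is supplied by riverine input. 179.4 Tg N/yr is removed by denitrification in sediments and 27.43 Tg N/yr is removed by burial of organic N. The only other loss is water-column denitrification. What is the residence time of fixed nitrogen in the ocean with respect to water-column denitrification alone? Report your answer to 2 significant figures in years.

6900 yr

At steady state ΣF_in = ΣF_out.
ΣF_in = 201.4 + 89.50 = 290.90 Tg N/yr.
Water-column denitrification flux = ΣF_in − (179.4 + 27.43) = 290.90 − 206.8 = 84.07 Tg N/yr.
τ = M / F = 576200 / 84.07 = 6854 yr.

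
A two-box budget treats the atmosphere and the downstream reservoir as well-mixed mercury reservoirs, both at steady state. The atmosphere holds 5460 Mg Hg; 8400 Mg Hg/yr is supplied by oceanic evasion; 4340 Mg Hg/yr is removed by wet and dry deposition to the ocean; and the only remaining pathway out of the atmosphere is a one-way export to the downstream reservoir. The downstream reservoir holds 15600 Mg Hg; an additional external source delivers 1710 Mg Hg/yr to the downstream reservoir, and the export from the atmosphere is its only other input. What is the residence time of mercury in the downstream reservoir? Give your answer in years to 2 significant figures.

2.7 yr

Balance the atmosphere: ΣF_in = 8400.0 Mg Hg/yr.
Export to the downstream reservoir = ΣF_in − (4340) = 4060.0 Mg Hg/yr.
Total input to the downstream reservoir = 4060.0 + 1710 = 5770.0 Mg Hg/yr; at steady state this equals its total output.
τ = M / F = 15600 / 5770.0 = 2.704 yr.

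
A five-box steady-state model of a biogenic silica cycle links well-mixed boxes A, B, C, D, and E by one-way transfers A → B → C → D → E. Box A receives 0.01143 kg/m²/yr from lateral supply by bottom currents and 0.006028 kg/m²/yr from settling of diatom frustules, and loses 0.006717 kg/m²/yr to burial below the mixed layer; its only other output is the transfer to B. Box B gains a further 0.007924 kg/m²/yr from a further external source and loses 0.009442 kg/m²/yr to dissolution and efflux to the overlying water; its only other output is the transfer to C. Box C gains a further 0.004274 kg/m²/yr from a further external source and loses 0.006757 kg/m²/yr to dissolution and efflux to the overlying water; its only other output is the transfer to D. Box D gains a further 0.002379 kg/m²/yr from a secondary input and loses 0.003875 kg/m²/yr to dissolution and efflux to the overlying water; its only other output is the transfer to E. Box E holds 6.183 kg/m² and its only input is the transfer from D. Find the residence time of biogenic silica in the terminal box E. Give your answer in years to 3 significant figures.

Box A: F(A→B) = (0.01143 + 0.006028) − 0.006717 = 0.010741 kg/m²/yr.
Box B: F(B→C) = (0.010741 + 0.007924) − 0.009442 = 0.0092230 kg/m²/yr.
Box C: F(C→D) = (0.0092230 + 0.004274) − 0.006757 = 0.0067400 kg/m²/yr.
Box D: F(D→E) = (0.0067400 + 0.002379) − 0.003875 = 0.0052440 kg/m²/yr.
Box E throughput = its input = 0.0052440 kg/m²/yr; τ = 6.183 / 0.0052440 = 1179 yr.

1180 yr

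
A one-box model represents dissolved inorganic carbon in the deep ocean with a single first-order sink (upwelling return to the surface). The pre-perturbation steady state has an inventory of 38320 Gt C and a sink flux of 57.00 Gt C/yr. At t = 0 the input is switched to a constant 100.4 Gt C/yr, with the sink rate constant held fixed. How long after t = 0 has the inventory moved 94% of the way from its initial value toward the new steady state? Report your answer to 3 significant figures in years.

τ = M₀/F₀ = 38320/57.00 = 672.3 yr.
The remaining gap fraction is e^(−t/τ); 94% covered ⇒ e^(−t/τ) = 0.0600.
t = −τ ln(0.0600) = 672.3 × 2.813 = 1891 yr.

1890 yr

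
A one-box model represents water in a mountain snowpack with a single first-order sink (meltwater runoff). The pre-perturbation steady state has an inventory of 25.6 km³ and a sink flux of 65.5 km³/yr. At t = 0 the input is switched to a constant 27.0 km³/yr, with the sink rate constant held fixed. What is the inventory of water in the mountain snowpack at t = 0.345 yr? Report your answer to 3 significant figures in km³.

τ = M₀/F₀ = 25.6/65.5 = 0.3908 yr; rate constant k = 1/τ.
New steady state M_∞ = F₁/k = F₁·τ = 27.0 × 0.3908 = 10.553 km³.
M(t) = M_∞ + (M₀ − M_∞)·e^(−t/τ); t/τ = 0.345/0.3908 = 0.8827, so e^(−t/τ) = 0.4137.
M(t) = 10.553 + 15.05 × 0.4137 = 16.777 km³.

16.8 km³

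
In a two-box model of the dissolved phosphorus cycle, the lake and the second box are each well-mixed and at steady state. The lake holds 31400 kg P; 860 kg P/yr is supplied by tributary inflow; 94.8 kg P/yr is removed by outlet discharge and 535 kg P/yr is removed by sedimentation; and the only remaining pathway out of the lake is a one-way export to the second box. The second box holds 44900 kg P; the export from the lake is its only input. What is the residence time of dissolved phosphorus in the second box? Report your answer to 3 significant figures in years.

195 yr

Balance the lake: ΣF_in = 860.00 kg P/yr.
Export to the second box = ΣF_in − (94.8 + 535) = 230.20 kg P/yr.
At steady state the output of the second box equals its input, 230.20 kg P/yr.
τ = M / F = 44900 / 230.20 = 195.0 yr.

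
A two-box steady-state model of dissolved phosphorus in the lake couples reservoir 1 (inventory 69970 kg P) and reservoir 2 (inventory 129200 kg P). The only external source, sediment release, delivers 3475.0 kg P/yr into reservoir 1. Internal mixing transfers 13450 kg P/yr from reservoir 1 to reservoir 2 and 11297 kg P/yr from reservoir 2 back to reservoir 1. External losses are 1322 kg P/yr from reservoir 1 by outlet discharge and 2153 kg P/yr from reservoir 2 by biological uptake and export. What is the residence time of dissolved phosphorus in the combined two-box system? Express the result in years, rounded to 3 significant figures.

Residence time in the combined system uses the total inventory and the total *external* removal — internal exchanges between the two boxes cancel.
M_total = 69970 + 129200 = 199170 kg P.
ΣF_external_out = 1322 + 2153 = 3475.0 kg P/yr.
τ = M_total / ΣF_ext = 199170 / 3475.0 = 57.32 yr.

57.3 yr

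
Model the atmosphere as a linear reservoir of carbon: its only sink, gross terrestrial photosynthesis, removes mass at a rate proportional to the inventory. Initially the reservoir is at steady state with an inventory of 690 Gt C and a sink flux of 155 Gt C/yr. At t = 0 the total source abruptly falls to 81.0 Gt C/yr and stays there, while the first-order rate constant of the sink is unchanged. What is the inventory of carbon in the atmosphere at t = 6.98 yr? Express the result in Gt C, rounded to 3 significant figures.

τ = M₀/F₀ = 690/155 = 4.452 yr; rate constant k = 1/τ.
New steady state M_∞ = F₁/k = F₁·τ = 81.0 × 4.452 = 360.58 Gt C.
M(t) = M_∞ + (M₀ − M_∞)·e^(−t/τ); t/τ = 6.98/4.452 = 1.568, so e^(−t/τ) = 0.2085.
M(t) = 360.58 + 329.4 × 0.2085 = 429.25 Gt C.

429 Gt C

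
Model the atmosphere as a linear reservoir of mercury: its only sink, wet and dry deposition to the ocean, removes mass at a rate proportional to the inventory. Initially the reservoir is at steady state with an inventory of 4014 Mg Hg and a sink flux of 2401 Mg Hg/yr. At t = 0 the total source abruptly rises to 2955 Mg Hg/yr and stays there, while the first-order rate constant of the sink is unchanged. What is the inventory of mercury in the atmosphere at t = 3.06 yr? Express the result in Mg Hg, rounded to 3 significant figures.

4790 Mg Hg

τ = M₀/F₀ = 4014/2401 = 1.672 yr; rate constant k = 1/τ.
New steady state M_∞ = F₁/k = F₁·τ = 2955 × 1.672 = 4940.2 Mg Hg.
M(t) = M_∞ + (M₀ − M_∞)·e^(−t/τ); t/τ = 3.06/1.672 = 1.830, so e^(−t/τ) = 0.1604.
M(t) = 4940.2 − 926.2 × 0.1604 = 4791.7 Mg Hg.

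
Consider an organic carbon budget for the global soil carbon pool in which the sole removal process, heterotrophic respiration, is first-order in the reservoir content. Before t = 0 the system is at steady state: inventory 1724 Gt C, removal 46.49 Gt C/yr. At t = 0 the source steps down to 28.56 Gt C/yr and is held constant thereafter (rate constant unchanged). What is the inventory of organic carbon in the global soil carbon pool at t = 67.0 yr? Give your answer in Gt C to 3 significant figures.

1170 Gt C

The sink rate constant is k = F₀/M₀ = 46.49/1724 = 0.02697 yr⁻¹.
Solving dM/dt = F₁ − kM with M(0) = M₀ gives M(t) = F₁/k + (M₀ − F₁/k)·e^(−kt).
F₁/k = 28.56/0.02697 = 1059.1 Gt C; kt = 0.02697 × 67.0 = 1.807, e^(−kt) = 0.1642.
M(67.0) = 1059.1 + (1724 − 1059.1) × 0.1642 = 1059.1 + 109.2 = 1168.3 Gt C.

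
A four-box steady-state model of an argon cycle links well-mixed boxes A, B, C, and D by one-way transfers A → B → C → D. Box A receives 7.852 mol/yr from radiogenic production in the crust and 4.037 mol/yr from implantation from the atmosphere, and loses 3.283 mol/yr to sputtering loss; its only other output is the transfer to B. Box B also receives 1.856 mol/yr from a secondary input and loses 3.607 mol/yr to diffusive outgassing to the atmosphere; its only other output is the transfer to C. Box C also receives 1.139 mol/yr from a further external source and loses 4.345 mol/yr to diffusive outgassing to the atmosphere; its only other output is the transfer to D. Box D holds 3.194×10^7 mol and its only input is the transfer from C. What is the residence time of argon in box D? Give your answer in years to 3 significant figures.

8.75×10^6 yr

Box A: F(A→B) = (7.852 + 4.037) − 3.283 = 8.6060 mol/yr.
Box B: F(B→C) = (8.6060 + 1.856) − 3.607 = 6.8550 mol/yr.
Box C: F(C→D) = (6.8550 + 1.139) − 4.345 = 3.6490 mol/yr.
Box D throughput = its input = 3.6490 mol/yr; τ = 3.194×10^7 / 3.6490 = 8.753×10^6 yr.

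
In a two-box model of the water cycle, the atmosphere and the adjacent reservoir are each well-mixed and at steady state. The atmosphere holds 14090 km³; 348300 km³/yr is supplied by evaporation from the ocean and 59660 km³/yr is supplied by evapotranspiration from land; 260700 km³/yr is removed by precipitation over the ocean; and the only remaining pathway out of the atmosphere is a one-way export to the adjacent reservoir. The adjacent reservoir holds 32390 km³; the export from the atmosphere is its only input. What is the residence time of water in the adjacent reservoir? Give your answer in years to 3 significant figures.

0.220 yr

Balance the atmosphere: ΣF_in = 348300 + 59660 = 407960 km³/yr.
Export to the adjacent reservoir = ΣF_in − (260700) = 147260 km³/yr.
At steady state the output of the adjacent reservoir equals its input, 147260 km³/yr.
τ = M / F = 32390 / 147260 = 0.2200 yr.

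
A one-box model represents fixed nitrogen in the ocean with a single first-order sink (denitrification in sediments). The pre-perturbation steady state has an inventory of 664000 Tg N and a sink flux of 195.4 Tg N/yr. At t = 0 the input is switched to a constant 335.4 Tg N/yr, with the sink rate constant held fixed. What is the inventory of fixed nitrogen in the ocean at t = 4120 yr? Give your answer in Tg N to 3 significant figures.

Residence time τ = M₀/F₀ = 3398 yr. The eventual steady state is M_∞ = M₀·(F₁/F₀) = 664000 × 335.4/195.4 = 1.1397×10^6 Tg N.
The anomaly ΔM(t) = M(t) − M_∞ decays as ΔM₀·e^(−t/τ) with ΔM₀ = 664000 − 1.1397×10^6 = −475700 Tg N.
At t = 4120 yr, e^(−t/τ) = e^(−1.212) = 0.2975, so ΔM = −141500 Tg N and M = 1.1397×10^6 − 141500 = 998220 Tg N.

998000 Tg N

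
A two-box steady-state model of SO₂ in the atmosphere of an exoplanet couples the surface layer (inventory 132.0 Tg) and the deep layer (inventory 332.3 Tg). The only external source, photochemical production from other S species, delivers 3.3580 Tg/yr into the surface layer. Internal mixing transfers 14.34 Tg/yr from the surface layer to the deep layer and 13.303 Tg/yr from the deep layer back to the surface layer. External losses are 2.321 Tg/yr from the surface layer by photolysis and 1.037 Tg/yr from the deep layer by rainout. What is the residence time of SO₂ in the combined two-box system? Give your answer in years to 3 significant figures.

138 yr

Treat the two boxes together as one reservoir: the mixing fluxes between them are internal recycling, so τ = ΣM / Σ(external losses).
M_total = 132.0 + 332.3 = 464.30 Tg.
ΣF_external_out = 2.321 + 1.037 = 3.3580 Tg/yr.
τ = M_total / ΣF_ext = 464.30 / 3.3580 = 138.3 yr.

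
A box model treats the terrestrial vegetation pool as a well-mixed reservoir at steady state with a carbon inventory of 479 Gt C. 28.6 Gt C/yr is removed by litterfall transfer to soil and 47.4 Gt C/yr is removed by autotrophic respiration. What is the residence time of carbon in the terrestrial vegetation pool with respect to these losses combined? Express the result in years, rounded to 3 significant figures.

6.30 yr

Total removal = 28.60 + 47.40 = 76.000 Gt C/yr.
τ = M / ΣF_out = 479 / 76.000 = 6.303 yr.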